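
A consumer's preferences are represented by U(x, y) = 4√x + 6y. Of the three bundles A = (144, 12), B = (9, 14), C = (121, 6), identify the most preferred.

Bundle A

Evaluate utility at each bundle:
U(A) = 120.000.
U(B) = 96.000.
U(C) = 80.000.
Highest utility is A, so A ≻ B ≻ C.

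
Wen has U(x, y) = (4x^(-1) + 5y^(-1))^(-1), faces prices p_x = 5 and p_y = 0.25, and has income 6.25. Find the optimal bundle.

x* = 1, y* = 5

For CES with ρ = -1, MRS = (4/5)·(y/x)^2.
Tangency: set MRS = p_x/p_y = 5/0.25 = 20.
So (y/x)^2 = 25; taking the square root, y/x = 5, i.e. y = 5·x.
Substitute into the budget 5·x + 0.25·y = 6.25: 6.25·x = 6.25, so x* = 1 and y* = 5·1 = 5.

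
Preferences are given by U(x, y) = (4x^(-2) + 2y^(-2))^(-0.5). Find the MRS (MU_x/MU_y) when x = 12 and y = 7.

For CES with ρ = -2, MRS = (4/2)·(y/x)^3.
At (12, 7): MRS = 343/864.
That is, one extra unit of x is worth 343/864 units of y at the margin.

MRS = 343/864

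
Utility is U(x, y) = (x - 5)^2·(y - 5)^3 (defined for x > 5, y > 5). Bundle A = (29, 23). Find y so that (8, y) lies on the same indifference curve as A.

U(29, 23) = 3359232.
Set U(8, y) = 3359232 and solve.
With x = 8: (8 − 5)^2 = 9, so (y − 5)^3 = 3359232/9 = 373248.
Taking the cube root (with y > 5): y − 5 = 72, so y = 77.
Check: U(8, 77) = 3359232.

y = 77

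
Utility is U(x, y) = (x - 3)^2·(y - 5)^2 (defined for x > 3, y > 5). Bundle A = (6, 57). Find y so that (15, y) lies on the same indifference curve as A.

U(6, 57) = 24336.
Set U(15, y) = 24336 and solve.
With x = 15: (15 − 3)^2 = 144, so (y − 5)^2 = 24336/144 = 169.
Taking the square root (with y > 5): y − 5 = 13, so y = 18.
Check: U(15, 18) = 24336.

y = 18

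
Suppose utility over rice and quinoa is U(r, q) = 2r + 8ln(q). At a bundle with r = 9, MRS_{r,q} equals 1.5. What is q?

MU_r = 2, MU_q = 8/q.
MRS = 2 ÷ (8/q).
MRS depends only on q: 0.25·q = 1.5 ⇒ q = 1.5/0.25 = 6.

q = 6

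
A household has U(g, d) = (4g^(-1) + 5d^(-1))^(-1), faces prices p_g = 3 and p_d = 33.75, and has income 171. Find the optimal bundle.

For CES with ρ = -1, MRS = (4/5)·(d/g)^2.
Tangency: set MRS = p_g/p_d = 3/33.75 = 4/45.
So (d/g)^2 = 1/9; taking the square root, d/g = 1/3, i.e. d = (1/3)·g.
Substitute into the budget 3·g + 33.75·d = 171: 14.25·g = 171, so g* = 12 and d* = (1/3)·12 = 4.

g* = 12, d* = 4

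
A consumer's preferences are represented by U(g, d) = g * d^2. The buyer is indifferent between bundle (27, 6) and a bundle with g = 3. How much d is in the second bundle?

d = 18

U(27, 6) = 972.
Set U(3, d) = 972 and solve.
With g = 3: d^2 = 972/3 = 324; taking the square root, d = 18.
Check: U(3, 18) = 972.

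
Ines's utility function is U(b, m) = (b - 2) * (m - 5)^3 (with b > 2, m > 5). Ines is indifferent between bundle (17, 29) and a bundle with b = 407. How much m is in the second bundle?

U(17, 29) = 207360.
Set U(407, m) = 207360 and solve.
With b = 407: (407 − 2) = 405, so (m − 5)^3 = 207360/405 = 512.
Taking the cube root (with m > 5): m − 5 = 8, so m = 13.
Check: U(407, 13) = 207360.

m = 13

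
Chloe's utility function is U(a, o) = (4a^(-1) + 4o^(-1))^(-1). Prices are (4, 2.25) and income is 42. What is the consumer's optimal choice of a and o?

For CES with ρ = -1, MRS = (o/a)^2.
Tangency: set MRS = p_a/p_o = 4/2.25 = 16/9.
So (o/a)^2 = 16/9; taking the square root, o/a = 4/3, i.e. o = (4/3)·a.
Substitute into the budget 4·a + 2.25·o = 42: 7·a = 42, so a* = 6 and o* = (4/3)·6 = 8.

a* = 6, o* = 8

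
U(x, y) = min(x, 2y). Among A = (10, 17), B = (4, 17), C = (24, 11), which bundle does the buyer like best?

Bundle C

Evaluate utility at each bundle:
U(A) = 10.
U(B) = 4.
U(C) = 22.
Highest utility is C, so C ≻ A ≻ B.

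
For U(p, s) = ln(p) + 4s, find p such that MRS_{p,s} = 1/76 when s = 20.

p = 19

MU_p = 1/p, MU_s = 4.
MRS = 1/p ÷ 4.
MRS depends only on p: 0.25/p = 1/76 ⇒ p = 0.25/(1/76) = 19.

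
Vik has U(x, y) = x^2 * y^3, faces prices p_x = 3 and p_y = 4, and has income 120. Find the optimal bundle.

x* = 16, y* = 18

MU_x = 2·x·y^3 and MU_y = 3·x^2·y^2.
MRS = MU_x/MU_y = (2/3)·y/x.
Tangency: set MRS = p_x/p_y = 3/4 = 0.75.
So (2/3)·y/x = 0.75, i.e. y = 1.125·x.
Substitute into the budget 3·x + 4·y = 120: 7.5·x = 120, so x* = 16.
Then y* = 1.125·16 = 18.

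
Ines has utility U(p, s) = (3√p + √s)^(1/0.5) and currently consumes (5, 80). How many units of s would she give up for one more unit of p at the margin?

For CES with ρ = 0.5, MRS = (3/1)·√(s/p).
At (5, 80): MRS = 12.
So at (5, 80) the consumer would give up 12 units of s for one more unit of p.

MRS = 12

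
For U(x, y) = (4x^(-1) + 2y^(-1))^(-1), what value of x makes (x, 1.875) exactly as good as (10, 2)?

x = 12

U depends on (x, y) only through S = 4x^(-1) + 2y^(-1), so equal utility means equal S. At (10, 2): S = 1.4.
With y = 1.875: 2·1.875^(-1) = 16/15, so 4x^(-1) = 1.4 − 16/15 = 1/3, i.e. x^(-1) = 1/12.
Hence x = 1/(1/12) = 12.
Check: U(12, 1.875) = 0.7143.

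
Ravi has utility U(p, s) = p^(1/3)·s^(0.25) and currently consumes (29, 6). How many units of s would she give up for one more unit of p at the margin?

MU_p = 1/3·p^(-2/3)·s^(0.25) and MU_s = 0.25·p^(1/3)·s^(-0.75).
MRS = MU_p/MU_s = (4/3)·s/p.
At (29, 6): MRS = 8/29.
So at (29, 6) the consumer would give up 8/29 units of s for one more unit of p.

MRS = 8/29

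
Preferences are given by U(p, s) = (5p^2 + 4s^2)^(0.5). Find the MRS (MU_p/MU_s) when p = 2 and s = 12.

For CES with ρ = 2, MRS = (5/4)·(s/p)^(-1).
At (2, 12): MRS = 5/24.
The indifference curve has slope −5/24 at this bundle.

MRS = 5/24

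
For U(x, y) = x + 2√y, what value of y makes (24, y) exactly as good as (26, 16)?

U(26, 16) = 34.
Set U(24, y) = 34 and solve.
With x = 24: 2√y = 34 − 24 = 10, so √y = 5 and y = 25.
Check: U(24, 25) = 34.

y = 25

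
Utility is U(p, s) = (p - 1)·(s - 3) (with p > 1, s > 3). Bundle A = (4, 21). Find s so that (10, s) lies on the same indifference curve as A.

U(4, 21) = 54.
Set U(10, s) = 54 and solve.
With p = 10: (10 − 1) = 9, so (s − 3) = 54/9 = 6.
So s = 3 + 6 = 9.
Check: U(10, 9) = 54.

s = 9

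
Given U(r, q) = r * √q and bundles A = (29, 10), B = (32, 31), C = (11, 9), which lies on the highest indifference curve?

Evaluate utility at each bundle:
U(A) = 91.706.
U(B) = 178.168.
U(C) = 33.000.
Highest utility is B, so B ≻ A ≻ C.

Bundle B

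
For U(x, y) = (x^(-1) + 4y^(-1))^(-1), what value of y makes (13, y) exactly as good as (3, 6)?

U depends on (x, y) only through S = x^(-1) + 4y^(-1), so equal utility means equal S. At (3, 6): S = 1.
With x = 13: 13^(-1) = 1/13, so 4y^(-1) = 1 − 1/13 = 12/13, i.e. y^(-1) = 3/13.
Hence y = 1/(3/13) = 13/3.
Check: U(13, 13/3) = 1.

y = 13/3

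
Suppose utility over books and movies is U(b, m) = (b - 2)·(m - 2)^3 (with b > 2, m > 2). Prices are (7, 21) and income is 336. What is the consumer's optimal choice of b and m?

MU_b = (m−2)^3, MU_m = 3·(b−2)·(m−2)^2.
MRS = (1/3)·(m−2)/(b−2).
Tangency: set MRS = p_b/p_m = 7/21 = 1/3.
So (1/3)·(m − 2)/(b − 2) = 1/3, i.e. (m − 2) = (b − 2).
Rewrite the budget in excess-of-subsistence terms: 7·(b − 2) + 21·(m − 2) = 336 − 7·2 − 21·2 = 280.
Substituting, 28·(b − 2) = 280, so b − 2 = 10 and b* = 12.
Then m − 2 = 10, so m* = 12.

b* = 12, m* = 12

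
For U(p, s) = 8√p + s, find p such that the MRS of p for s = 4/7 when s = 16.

p = 49

MU_p = 8/(2√p), MU_s = 1.
MRS = 8/(2√p) ÷ 1.
MRS depends only on p: 4/√p = 4/7 ⇒ √p = 4/(4/7) = 7 ⇒ p = 49.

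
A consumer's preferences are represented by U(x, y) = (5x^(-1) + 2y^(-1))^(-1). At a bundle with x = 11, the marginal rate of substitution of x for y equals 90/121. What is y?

y = 6

For CES with ρ = -1, MRS = (5/2)·(y/x)^2.
Setting (5/2)·(y/11)^2 = 90/121 gives (y/11)^2 = 36/121, so y/11 = 6/11 and y = 6.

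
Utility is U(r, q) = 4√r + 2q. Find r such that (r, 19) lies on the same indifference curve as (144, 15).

U(144, 15) = 78.
Set U(r, 19) = 78 and solve.
With q = 19: 4√r = 78 − 2·19 = 40, so √r = 10 and r = 100.
Check: U(100, 19) = 78.

r = 100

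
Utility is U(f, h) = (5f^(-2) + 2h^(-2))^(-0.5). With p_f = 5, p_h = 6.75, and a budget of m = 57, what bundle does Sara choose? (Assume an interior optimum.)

f* = 6, h* = 4

For CES with ρ = -2, MRS = (5/2)·(h/f)^3.
Tangency: set MRS = p_f/p_h = 5/6.75 = 20/27.
So (h/f)^3 = 8/27; taking the cube root, h/f = 2/3, i.e. h = (2/3)·f.
Substitute into the budget 5·f + 6.75·h = 57: 9.5·f = 57, so f* = 6 and h* = (2/3)·6 = 4.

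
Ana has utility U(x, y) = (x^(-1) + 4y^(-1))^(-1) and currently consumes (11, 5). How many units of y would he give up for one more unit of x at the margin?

MRS = 25/484

For CES with ρ = -1, MRS = (1/4)·(y/x)^2.
At (11, 5): MRS = 25/484.
So at (11, 5) the consumer would give up 25/484 units of y for one more unit of x.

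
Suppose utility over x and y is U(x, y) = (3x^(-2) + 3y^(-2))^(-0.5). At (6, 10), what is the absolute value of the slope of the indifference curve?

For CES with ρ = -2, MRS = (y/x)^3.
At (6, 10): MRS = 125/27.
The indifference curve has slope −125/27 at this bundle.

MRS = 125/27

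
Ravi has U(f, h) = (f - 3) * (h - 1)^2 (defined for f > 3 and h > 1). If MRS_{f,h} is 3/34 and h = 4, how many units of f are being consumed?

MU_f = (h−1)^2, MU_h = 2·(f−3)·(h−1).
MRS = (1/2)·(h−1)/(f−3).
Substitute h = 4: MRS = 1.5/(f − 3). Setting this equal to 3/34 gives f − 3 = 1.5/(3/34) = 17, so f = 20.

f = 20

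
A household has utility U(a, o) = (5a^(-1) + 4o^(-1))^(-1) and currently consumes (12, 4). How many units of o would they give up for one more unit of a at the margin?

For CES with ρ = -1, MRS = (5/4)·(o/a)^2.
At (12, 4): MRS = 5/36.
That is, one extra unit of a is worth 5/36 units of o at the margin.

MRS = 5/36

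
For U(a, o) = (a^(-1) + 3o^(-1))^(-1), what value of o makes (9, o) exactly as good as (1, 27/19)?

U depends on (a, o) only through S = a^(-1) + 3o^(-1), so equal utility means equal S. At (1, 27/19): S = 28/9.
With a = 9: 9^(-1) = 1/9, so 3o^(-1) = 28/9 − 1/9 = 3, i.e. o^(-1) = 1.
Hence o = 1/1 = 1.
Check: U(9, 1) = 0.3214.

o = 1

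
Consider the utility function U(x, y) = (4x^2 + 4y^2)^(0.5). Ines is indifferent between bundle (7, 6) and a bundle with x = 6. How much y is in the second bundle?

U depends on (x, y) only through S = 4x^2 + 4y^2, so equal utility means equal S. At (7, 6): S = 340.
With x = 6: 4·6^2 = 144, so 4y^2 = 340 − 144 = 196, i.e. y^2 = 49.
Hence y = √49 = 7.
Check: U(6, 7) = 18.4391.

y = 7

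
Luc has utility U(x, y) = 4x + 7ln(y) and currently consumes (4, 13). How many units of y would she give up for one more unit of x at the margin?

MU_x = 4, MU_y = 7/y.
MRS = 4 ÷ (7/y).
At (4, 13): MRS = 52/7.
The indifference curve has slope −52/7 at this bundle.

MRS = 52/7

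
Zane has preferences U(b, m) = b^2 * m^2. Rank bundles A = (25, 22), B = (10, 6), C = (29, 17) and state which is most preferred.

Evaluate utility at each bundle:
U(A) = 302500.
U(B) = 3600.
U(C) = 243049.
Highest utility is A, so A ≻ C ≻ B.

Bundle A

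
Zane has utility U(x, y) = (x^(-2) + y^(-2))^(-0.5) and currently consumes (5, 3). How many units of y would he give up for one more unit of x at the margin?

For CES with ρ = -2, MRS = (y/x)^3.
At (5, 3): MRS = 27/125.
That is, one extra unit of x is worth 27/125 units of y at the margin.

MRS = 27/125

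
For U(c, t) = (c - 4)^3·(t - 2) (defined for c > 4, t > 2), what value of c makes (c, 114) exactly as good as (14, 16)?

c = 9

U(14, 16) = 14000.
Set U(c, 114) = 14000 and solve.
With t = 114: (114 − 2) = 112, so (c − 4)^3 = 14000/112 = 125.
Taking the cube root (with c > 4): c − 4 = 5, so c = 9.
Check: U(9, 114) = 14000.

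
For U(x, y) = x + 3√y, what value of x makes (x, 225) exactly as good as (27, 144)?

U(27, 144) = 63.
Set U(x, 225) = 63 and solve.
With y = 225: √225 = 15, so x = 63 − 3·15 = 18.
Check: U(18, 225) = 63.

x = 18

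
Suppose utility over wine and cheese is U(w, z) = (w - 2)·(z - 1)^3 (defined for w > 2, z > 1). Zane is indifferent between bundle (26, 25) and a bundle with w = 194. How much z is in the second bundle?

U(26, 25) = 331776.
Set U(194, z) = 331776 and solve.
With w = 194: (194 − 2) = 192, so (z − 1)^3 = 331776/192 = 1728.
Taking the cube root (with z > 1): z − 1 = 12, so z = 13.
Check: U(194, 13) = 331776.

z = 13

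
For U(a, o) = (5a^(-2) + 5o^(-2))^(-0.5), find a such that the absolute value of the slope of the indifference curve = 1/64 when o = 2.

a = 8

For CES with ρ = -2, MRS = (o/a)^3.
Setting (2/a)^3 = 1/64 gives 2/a = 0.25 and a = 8.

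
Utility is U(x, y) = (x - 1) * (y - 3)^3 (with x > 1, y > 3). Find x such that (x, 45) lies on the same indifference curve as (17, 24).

x = 3

U(17, 24) = 148176.
Set U(x, 45) = 148176 and solve.
With y = 45: (45 − 3)^3 = 74088, so (x − 1) = 148176/74088 = 2.
So x = 1 + 2 = 3.
Check: U(3, 45) = 148176.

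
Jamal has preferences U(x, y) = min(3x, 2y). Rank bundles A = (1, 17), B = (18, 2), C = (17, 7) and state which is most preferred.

Evaluate utility at each bundle:
U(A) = 3.
U(B) = 4.
U(C) = 14.
Highest utility is C, so C ≻ B ≻ A.

Bundle C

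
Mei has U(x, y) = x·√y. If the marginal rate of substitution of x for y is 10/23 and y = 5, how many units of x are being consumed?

x = 23

MU_x = √y and MU_y = 0.5·x·y^(-0.5).
MRS = MU_x/MU_y = (2)·y/x.
Substitute y = 5: MRS = 10/x. Setting 10/x = 10/23 gives x = 10/(10/23) = 23.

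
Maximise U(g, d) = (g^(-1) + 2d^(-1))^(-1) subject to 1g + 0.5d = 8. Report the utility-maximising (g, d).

For CES with ρ = -1, MRS = (1/2)·(d/g)^2.
Tangency: set MRS = p_g/p_d = 1/0.5 = 2.
So (d/g)^2 = 4; taking the square root, d/g = 2, i.e. d = 2·g.
Substitute into the budget 1·g + 0.5·d = 8: 2·g = 8, so g* = 4 and d* = 2·4 = 8.

g* = 4, d* = 8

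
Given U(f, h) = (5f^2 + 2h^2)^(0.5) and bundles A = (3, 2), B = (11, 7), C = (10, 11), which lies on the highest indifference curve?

Evaluate utility at each bundle:
U(A) = 7.280.
U(B) = 26.514.
U(C) = 27.240.
Highest utility is C, so C ≻ B ≻ A.

Bundle C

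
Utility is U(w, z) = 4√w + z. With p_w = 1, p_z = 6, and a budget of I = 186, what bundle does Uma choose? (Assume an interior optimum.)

w* = 144, z* = 7

MU_w = 4/(2√w), MU_z = 1.
MRS = 4/(2√w) ÷ 1.
Tangency: set MRS = p_w/p_z = 1/6.
MRS depends only on w: 2/√w = 1/6 ⇒ √w = 2/(1/6) = 12 ⇒ w* = 144.
From the budget, 6·z = 186 − 1·144 = 42, so z* = 7.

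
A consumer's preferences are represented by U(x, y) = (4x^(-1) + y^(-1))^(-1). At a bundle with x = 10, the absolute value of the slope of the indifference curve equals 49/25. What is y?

For CES with ρ = -1, MRS = (4/1)·(y/x)^2.
Setting (4/1)·(y/10)^2 = 49/25 gives (y/10)^2 = 49/100, so y/10 = 0.7 and y = 7.

y = 7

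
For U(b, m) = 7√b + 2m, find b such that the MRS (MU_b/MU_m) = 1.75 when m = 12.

b = 1

MU_b = 7/(2√b), MU_m = 2.
MRS = 7/(2√b) ÷ 2.
MRS depends only on b: 1.75/√b = 1.75 ⇒ √b = 1.75/1.75 = 1 ⇒ b = 1.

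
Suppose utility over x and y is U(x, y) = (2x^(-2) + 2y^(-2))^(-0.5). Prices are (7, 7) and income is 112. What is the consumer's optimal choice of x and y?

For CES with ρ = -2, MRS = (y/x)^3.
Tangency: set MRS = p_x/p_y = 7/7 = 1.
So (y/x)^3 = 1; taking the cube root, y/x = 1, i.e. y = x.
Substitute into the budget 7·x + 7·y = 112: 14·x = 112, so x* = 8 and y* = 8.

x* = 8, y* = 8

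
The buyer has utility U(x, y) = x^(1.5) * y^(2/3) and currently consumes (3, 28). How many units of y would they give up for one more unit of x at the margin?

MU_x = 1.5·√x·y^(2/3) and MU_y = 2/3·x^(1.5)·y^(-1/3).
MRS = MU_x/MU_y = (2.25)·y/x.
At (3, 28): MRS = 21.
The indifference curve has slope −21 at this bundle.

MRS = 21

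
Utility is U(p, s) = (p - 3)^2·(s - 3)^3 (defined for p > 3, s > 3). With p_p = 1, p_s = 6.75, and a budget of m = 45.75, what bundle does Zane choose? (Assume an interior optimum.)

p* = 12, s* = 5

MU_p = 2·(p−3)·(s−3)^3, MU_s = 3·(p−3)^2·(s−3)^2.
MRS = (2/3)·(s−3)/(p−3).
Tangency: set MRS = p_p/p_s = 1/6.75 = 4/27.
So (2/3)·(s − 3)/(p − 3) = 4/27, i.e. (s − 3) = (2/9)·(p − 3).
Rewrite the budget in excess-of-subsistence terms: 1·(p − 3) + 6.75·(s − 3) = 45.75 − 1·3 − 6.75·3 = 22.5.
Substituting, 2.5·(p − 3) = 22.5, so p − 3 = 9 and p* = 12.
Then s − 3 = (2/9)·9 = 2, so s* = 5.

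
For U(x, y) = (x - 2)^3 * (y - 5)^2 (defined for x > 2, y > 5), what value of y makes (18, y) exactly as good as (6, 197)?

U(6, 197) = 2359296.
Set U(18, y) = 2359296 and solve.
With x = 18: (18 − 2)^3 = 4096, so (y − 5)^2 = 2359296/4096 = 576.
Taking the square root (with y > 5): y − 5 = 24, so y = 29.
Check: U(18, 29) = 2359296.

y = 29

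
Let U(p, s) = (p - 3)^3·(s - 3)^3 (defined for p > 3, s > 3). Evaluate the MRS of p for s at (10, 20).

MRS = 17/7

MU_p = 3·(p−3)^2·(s−3)^3, MU_s = 3·(p−3)^3·(s−3)^2.
MRS = (s−3)/(p−3).
At (10, 20): MRS = 17/7.
That is, one extra unit of p is worth 17/7 units of s at the margin.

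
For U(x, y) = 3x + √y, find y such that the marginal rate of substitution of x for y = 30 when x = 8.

y = 25

MU_x = 3, MU_y = 1/(2√y).
MRS = 3 ÷ (1/(2√y)).
MRS depends only on y: 6·√y = 30 ⇒ √y = 30/6 = 5 ⇒ y = 25.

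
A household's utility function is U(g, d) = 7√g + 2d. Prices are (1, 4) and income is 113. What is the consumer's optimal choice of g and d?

MU_g = 7/(2√g), MU_d = 2.
MRS = 7/(2√g) ÷ 2.
Tangency: set MRS = p_g/p_d = 1/4 = 0.25.
MRS depends only on g: 1.75/√g = 0.25 ⇒ √g = 1.75/0.25 = 7 ⇒ g* = 49.
From the budget, 4·d = 113 − 1·49 = 64, so d* = 16.

g* = 49, d* = 16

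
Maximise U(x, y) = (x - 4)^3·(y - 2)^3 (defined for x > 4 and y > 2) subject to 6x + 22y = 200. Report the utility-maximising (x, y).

x* = 15, y* = 5

MU_x = 3·(x−4)^2·(y−2)^3, MU_y = 3·(x−4)^3·(y−2)^2.
MRS = (y−2)/(x−4).
Tangency: set MRS = p_x/p_y = 6/22 = 3/11.
So (y − 2)/(x − 4) = 3/11, i.e. (y − 2) = (3/11)·(x − 4).
Rewrite the budget in excess-of-subsistence terms: 6·(x − 4) + 22·(y − 2) = 200 − 6·4 − 22·2 = 132.
Substituting, 12·(x − 4) = 132, so x − 4 = 11 and x* = 15.
Then y − 2 = (3/11)·11 = 3, so y* = 5.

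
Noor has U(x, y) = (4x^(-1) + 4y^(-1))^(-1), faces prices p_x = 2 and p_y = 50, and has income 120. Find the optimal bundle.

x* = 10, y* = 2

For CES with ρ = -1, MRS = (y/x)^2.
Tangency: set MRS = p_x/p_y = 2/50 = 1/25.
So (y/x)^2 = 1/25; taking the square root, y/x = 0.2, i.e. y = 0.2·x.
Substitute into the budget 2·x + 50·y = 120: 12·x = 120, so x* = 10 and y* = 0.2·10 = 2.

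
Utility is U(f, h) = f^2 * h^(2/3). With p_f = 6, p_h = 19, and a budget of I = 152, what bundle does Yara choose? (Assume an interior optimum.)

f* = 19, h* = 2

MU_f = 2·f·h^(2/3) and MU_h = 2/3·f^2·h^(-1/3).
MRS = MU_f/MU_h = (3)·h/f.
Tangency: set MRS = p_f/p_h = 6/19.
So (3)·h/f = 6/19, i.e. h = (2/19)·f.
Substitute into the budget 6·f + 19·h = 152: 8·f = 152, so f* = 19.
Then h* = (2/19)·19 = 2.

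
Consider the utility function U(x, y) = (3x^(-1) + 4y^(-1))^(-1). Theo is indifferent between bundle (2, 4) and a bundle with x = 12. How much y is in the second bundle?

U depends on (x, y) only through S = 3x^(-1) + 4y^(-1), so equal utility means equal S. At (2, 4): S = 2.5.
With x = 12: 3·12^(-1) = 0.25, so 4y^(-1) = 2.5 − 0.25 = 2.25, i.e. y^(-1) = 9/16.
Hence y = 1/(9/16) = 16/9.
Check: U(12, 16/9) = 0.4.

y = 16/9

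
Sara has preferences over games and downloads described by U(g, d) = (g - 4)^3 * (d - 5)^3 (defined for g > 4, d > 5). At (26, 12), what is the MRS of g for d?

MU_g = 3·(g−4)^2·(d−5)^3, MU_d = 3·(g−4)^3·(d−5)^2.
MRS = (d−5)/(g−4).
At (26, 12): MRS = 7/22.
The indifference curve has slope −7/22 at this bundle.

MRS = 7/22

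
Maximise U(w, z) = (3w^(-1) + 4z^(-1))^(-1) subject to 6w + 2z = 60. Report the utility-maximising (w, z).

For CES with ρ = -1, MRS = (3/4)·(z/w)^2.
Tangency: set MRS = p_w/p_z = 6/2 = 3.
So (z/w)^2 = 4; taking the square root, z/w = 2, i.e. z = 2·w.
Substitute into the budget 6·w + 2·z = 60: 10·w = 60, so w* = 6 and z* = 2·6 = 12.

w* = 6, z* = 12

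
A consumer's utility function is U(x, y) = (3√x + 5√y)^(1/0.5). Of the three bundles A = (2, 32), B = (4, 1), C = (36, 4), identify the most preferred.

Evaluate utility at each bundle:
U(A) = 1058.000.
U(B) = 121.000.
U(C) = 784.000.
Highest utility is A, so A ≻ C ≻ B.

Bundle A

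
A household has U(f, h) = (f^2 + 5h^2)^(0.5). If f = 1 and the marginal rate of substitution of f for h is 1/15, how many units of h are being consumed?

For CES with ρ = 2, MRS = (1/5)·(h/f)^(-1).
Setting (1/5)·(h/1)^(-1) = 1/15 gives (h/1)^(-1) = 1/3, so h/1 = 3 and h = 3.

h = 3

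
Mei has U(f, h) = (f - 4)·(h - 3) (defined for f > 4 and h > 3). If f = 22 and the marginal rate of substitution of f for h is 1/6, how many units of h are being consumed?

MU_f = (h−3), MU_h = (f−4).
MRS = (h−3)/(f−4).
Substitute f = 22: MRS = (h − 3)/18. Setting this equal to 1/6 gives h − 3 = (1/6)·18 = 3, so h = 6.

h = 6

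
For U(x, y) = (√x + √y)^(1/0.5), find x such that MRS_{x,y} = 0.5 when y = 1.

x = 4

For CES with ρ = 0.5, MRS = √(y/x).
Setting √(1/x) = 0.5 gives 1/x = 0.25 and x = 4.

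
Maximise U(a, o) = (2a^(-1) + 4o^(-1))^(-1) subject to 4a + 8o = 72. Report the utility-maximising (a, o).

For CES with ρ = -1, MRS = (2/4)·(o/a)^2.
Tangency: set MRS = p_a/p_o = 4/8 = 0.5.
So (o/a)^2 = 1; taking the square root, o/a = 1, i.e. o = a.
Substitute into the budget 4·a + 8·o = 72: 12·a = 72, so a* = 6 and o* = 6.

a* = 6, o* = 6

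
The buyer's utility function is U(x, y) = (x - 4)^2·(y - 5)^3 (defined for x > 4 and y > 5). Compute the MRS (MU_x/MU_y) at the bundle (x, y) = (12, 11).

MRS = 0.5

MU_x = 2·(x−4)·(y−5)^3, MU_y = 3·(x−4)^2·(y−5)^2.
MRS = (2/3)·(y−5)/(x−4).
At (12, 11): MRS = 0.5.
The indifference curve has slope −0.5 at this bundle.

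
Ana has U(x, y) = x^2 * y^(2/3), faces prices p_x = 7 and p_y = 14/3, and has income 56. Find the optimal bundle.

x* = 6, y* = 3

MU_x = 2·x·y^(2/3) and MU_y = 2/3·x^2·y^(-1/3).
MRS = MU_x/MU_y = (3)·y/x.
Tangency: set MRS = p_x/p_y = 7/(14/3) = 1.5.
So (3)·y/x = 1.5, i.e. y = 0.5·x.
Substitute into the budget 7·x + (14/3)·y = 56: (28/3)·x = 56, so x* = 6.
Then y* = 0.5·6 = 3.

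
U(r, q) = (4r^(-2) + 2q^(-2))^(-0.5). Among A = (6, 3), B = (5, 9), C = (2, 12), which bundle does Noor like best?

Evaluate utility at each bundle:
U(A) = 1.732.
U(B) = 2.327.
U(C) = 0.993.
Highest utility is B, so B ≻ A ≻ C.

Bundle B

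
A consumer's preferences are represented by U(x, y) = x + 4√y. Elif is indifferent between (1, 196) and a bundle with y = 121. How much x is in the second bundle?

x = 13

U(1, 196) = 57.
Set U(x, 121) = 57 and solve.
With y = 121: √121 = 11, so x = 57 − 4·11 = 13.
Check: U(13, 121) = 57.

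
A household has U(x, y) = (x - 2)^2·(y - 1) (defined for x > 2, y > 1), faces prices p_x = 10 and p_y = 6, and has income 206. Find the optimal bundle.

MU_x = 2·(x−2)·(y−1), MU_y = (x−2)^2.
MRS = (2/1)·(y−1)/(x−2).
Tangency: set MRS = p_x/p_y = 10/6 = 5/3.
So (2/1)·(y − 1)/(x − 2) = 5/3, i.e. (y − 1) = (5/6)·(x − 2).
Rewrite the budget in excess-of-subsistence terms: 10·(x − 2) + 6·(y − 1) = 206 − 10·2 − 6·1 = 180.
Substituting, 15·(x − 2) = 180, so x − 2 = 12 and x* = 14.
Then y − 1 = (5/6)·12 = 10, so y* = 11.

x* = 14, y* = 11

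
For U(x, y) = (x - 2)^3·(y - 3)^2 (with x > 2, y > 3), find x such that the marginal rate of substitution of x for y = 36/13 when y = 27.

MU_x = 3·(x−2)^2·(y−3)^2, MU_y = 2·(x−2)^3·(y−3).
MRS = (3/2)·(y−3)/(x−2).
Substitute y = 27: MRS = 36/(x − 2). Setting this equal to 36/13 gives x − 2 = 36/(36/13) = 13, so x = 15.

x = 15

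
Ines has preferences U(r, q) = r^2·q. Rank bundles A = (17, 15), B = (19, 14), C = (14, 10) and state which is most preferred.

Evaluate utility at each bundle:
U(A) = 4335.
U(B) = 5054.
U(C) = 1960.
Highest utility is B, so B ≻ A ≻ C.

Bundle B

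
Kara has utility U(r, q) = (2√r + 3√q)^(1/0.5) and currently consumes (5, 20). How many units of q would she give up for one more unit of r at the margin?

MRS = 4/3

For CES with ρ = 0.5, MRS = (2/3)·√(q/r).
At (5, 20): MRS = 4/3.
So at (5, 20) the consumer would give up 4/3 units of q for one more unit of r.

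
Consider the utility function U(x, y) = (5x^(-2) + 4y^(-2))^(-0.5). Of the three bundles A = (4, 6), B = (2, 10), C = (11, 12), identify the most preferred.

Evaluate utility at each bundle:
U(A) = 1.536.
U(B) = 0.880.
U(C) = 3.804.
Highest utility is C, so C ≻ A ≻ B.

Bundle C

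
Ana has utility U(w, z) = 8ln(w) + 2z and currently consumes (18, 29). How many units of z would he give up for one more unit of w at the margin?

MU_w = 8/w, MU_z = 2.
MRS = 8/w ÷ 2.
At (18, 29): MRS = 2/9.
That is, one extra unit of w is worth 2/9 units of z at the margin.

MRS = 2/9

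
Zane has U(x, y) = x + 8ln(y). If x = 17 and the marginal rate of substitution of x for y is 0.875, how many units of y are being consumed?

MU_x = 1, MU_y = 8/y.
MRS = 1 ÷ (8/y).
MRS depends only on y: 0.125·y = 0.875 ⇒ y = 0.875/0.125 = 7.

y = 7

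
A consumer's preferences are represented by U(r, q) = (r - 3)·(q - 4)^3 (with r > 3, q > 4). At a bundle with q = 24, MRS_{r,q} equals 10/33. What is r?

r = 25

MU_r = (q−4)^3, MU_q = 3·(r−3)·(q−4)^2.
MRS = (1/3)·(q−4)/(r−3).
Substitute q = 24: MRS = (20/3)/(r − 3). Setting this equal to 10/33 gives r − 3 = (20/3)/(10/33) = 22, so r = 25.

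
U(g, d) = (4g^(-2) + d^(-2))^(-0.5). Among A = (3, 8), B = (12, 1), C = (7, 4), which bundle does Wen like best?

Evaluate utility at each bundle:
U(A) = 1.474.
U(B) = 0.986.
U(C) = 2.634.
Highest utility is C, so C ≻ A ≻ B.

Bundle C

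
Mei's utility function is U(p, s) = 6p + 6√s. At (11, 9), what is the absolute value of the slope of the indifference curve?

MU_p = 6, MU_s = 6/(2√s).
MRS = 6 ÷ (6/(2√s)).
At (11, 9): MRS = 6.
That is, one extra unit of p is worth 6 units of s at the margin.

MRS = 6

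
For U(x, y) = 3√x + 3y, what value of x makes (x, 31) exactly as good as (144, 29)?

U(144, 29) = 123.
Set U(x, 31) = 123 and solve.
With y = 31: 3√x = 123 − 3·31 = 30, so √x = 10 and x = 100.
Check: U(100, 31) = 123.

x = 100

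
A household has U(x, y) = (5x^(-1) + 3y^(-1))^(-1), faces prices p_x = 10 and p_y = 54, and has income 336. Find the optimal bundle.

x* = 12, y* = 4

For CES with ρ = -1, MRS = (5/3)·(y/x)^2.
Tangency: set MRS = p_x/p_y = 10/54 = 5/27.
So (y/x)^2 = 1/9; taking the square root, y/x = 1/3, i.e. y = (1/3)·x.
Substitute into the budget 10·x + 54·y = 336: 28·x = 336, so x* = 12 and y* = (1/3)·12 = 4.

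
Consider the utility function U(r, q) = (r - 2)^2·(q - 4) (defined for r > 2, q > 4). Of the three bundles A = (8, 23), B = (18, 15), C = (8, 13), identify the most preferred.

Bundle B

Evaluate utility at each bundle:
U(A) = 684.
U(B) = 2816.
U(C) = 324.
Highest utility is B, so B ≻ A ≻ C.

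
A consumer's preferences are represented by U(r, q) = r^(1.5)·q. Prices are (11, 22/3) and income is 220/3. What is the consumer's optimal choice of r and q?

MU_r = 1.5·√r·q and MU_q = r^(1.5).
MRS = MU_r/MU_q = (1.5)·q/r.
Tangency: set MRS = p_r/p_q = 11/(22/3) = 1.5.
So (1.5)·q/r = 1.5, i.e. q = r.
Substitute into the budget 11·r + (22/3)·q = 220/3: (55/3)·r = 220/3, so r* = 4.
Then q* = 4.

r* = 4, q* = 4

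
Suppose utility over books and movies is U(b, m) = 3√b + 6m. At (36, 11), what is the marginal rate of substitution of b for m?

MRS = 1/24

MU_b = 3/(2√b), MU_m = 6.
MRS = 3/(2√b) ÷ 6.
At (36, 11): MRS = 1/24.
That is, one extra unit of b is worth 1/24 units of m at the margin.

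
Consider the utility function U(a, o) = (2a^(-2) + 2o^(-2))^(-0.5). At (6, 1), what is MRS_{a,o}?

For CES with ρ = -2, MRS = (o/a)^3.
At (6, 1): MRS = 1/216.
The indifference curve has slope −1/216 at this bundle.

MRS = 1/216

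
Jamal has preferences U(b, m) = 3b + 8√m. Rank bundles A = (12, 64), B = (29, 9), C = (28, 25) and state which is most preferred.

Evaluate utility at each bundle:
U(A) = 100.000.
U(B) = 111.000.
U(C) = 124.000.
Highest utility is C, so C ≻ B ≻ A.

Bundle C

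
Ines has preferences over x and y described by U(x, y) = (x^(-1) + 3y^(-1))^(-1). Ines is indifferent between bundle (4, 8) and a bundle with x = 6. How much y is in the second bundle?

y = 72/11

U depends on (x, y) only through S = x^(-1) + 3y^(-1), so equal utility means equal S. At (4, 8): S = 0.625.
With x = 6: 6^(-1) = 1/6, so 3y^(-1) = 0.625 − 1/6 = 11/24, i.e. y^(-1) = 11/72.
Hence y = 1/(11/72) = 72/11.
Check: U(6, 72/11) = 1.6.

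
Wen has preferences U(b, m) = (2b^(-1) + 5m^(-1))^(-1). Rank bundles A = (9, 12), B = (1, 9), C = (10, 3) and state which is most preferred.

Bundle A

Evaluate utility at each bundle:
U(A) = 1.565.
U(B) = 0.391.
U(C) = 0.536.
Highest utility is A, so A ≻ C ≻ B.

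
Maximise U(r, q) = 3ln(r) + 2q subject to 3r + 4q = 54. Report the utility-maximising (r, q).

MU_r = 3/r, MU_q = 2.
MRS = 3/r ÷ 2.
Tangency: set MRS = p_r/p_q = 3/4 = 0.75.
MRS depends only on r: 1.5/r = 0.75 ⇒ r* = 1.5/0.75 = 2.
From the budget, 4·q = 54 − 3·2 = 48, so q* = 12.

r* = 2, q* = 12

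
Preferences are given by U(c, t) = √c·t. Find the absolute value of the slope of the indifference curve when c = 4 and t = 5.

MU_c = 0.5·c^(-0.5)·t and MU_t = √c.
MRS = MU_c/MU_t = (0.5)·t/c.
At (4, 5): MRS = 0.625.
The indifference curve has slope −0.625 at this bundle.

MRS = 0.625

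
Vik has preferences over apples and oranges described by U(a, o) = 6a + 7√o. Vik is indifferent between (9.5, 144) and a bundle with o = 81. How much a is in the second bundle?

a = 13

U(9.5, 144) = 141.
Set U(a, 81) = 141 and solve.
With o = 81: √81 = 9, so 6a = 141 − 7·9 = 78 and a = 13.
Check: U(13, 81) = 141.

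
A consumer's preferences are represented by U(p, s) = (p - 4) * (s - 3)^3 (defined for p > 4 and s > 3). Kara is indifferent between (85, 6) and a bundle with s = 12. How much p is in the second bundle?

p = 7

U(85, 6) = 2187.
Set U(p, 12) = 2187 and solve.
With s = 12: (12 − 3)^3 = 729, so (p − 4) = 2187/729 = 3.
So p = 4 + 3 = 7.
Check: U(7, 12) = 2187.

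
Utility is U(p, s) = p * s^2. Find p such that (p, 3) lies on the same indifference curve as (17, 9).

p = 153

U(17, 9) = 1377.
Set U(p, 3) = 1377 and solve.
With s = 3: 3^2 = 9, so p = 1377/9 = 153.
Check: U(153, 3) = 1377.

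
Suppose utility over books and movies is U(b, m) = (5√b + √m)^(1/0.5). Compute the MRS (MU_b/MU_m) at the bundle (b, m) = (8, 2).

For CES with ρ = 0.5, MRS = (5/1)·√(m/b).
At (8, 2): MRS = 2.5.
The indifference curve has slope −2.5 at this bundle.

MRS = 2.5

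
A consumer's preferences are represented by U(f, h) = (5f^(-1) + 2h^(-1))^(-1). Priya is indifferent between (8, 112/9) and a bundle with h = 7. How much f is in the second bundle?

U depends on (f, h) only through S = 5f^(-1) + 2h^(-1), so equal utility means equal S. At (8, 112/9): S = 11/14.
With h = 7: 2·7^(-1) = 2/7, so 5f^(-1) = 11/14 − 2/7 = 0.5, i.e. f^(-1) = 0.1.
Hence f = 1/0.1 = 10.
Check: U(10, 7) = 1.2727.

f = 10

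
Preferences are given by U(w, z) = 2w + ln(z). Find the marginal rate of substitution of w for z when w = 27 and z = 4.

MRS = 8

MU_w = 2, MU_z = 1/z.
MRS = 2 ÷ (1/z).
At (27, 4): MRS = 8.
That is, one extra unit of w is worth 8 units of z at the margin.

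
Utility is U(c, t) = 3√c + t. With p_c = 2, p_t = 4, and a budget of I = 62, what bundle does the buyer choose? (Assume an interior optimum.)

MU_c = 3/(2√c), MU_t = 1.
MRS = 3/(2√c) ÷ 1.
Tangency: set MRS = p_c/p_t = 2/4 = 0.5.
MRS depends only on c: 1.5/√c = 0.5 ⇒ √c = 1.5/0.5 = 3 ⇒ c* = 9.
From the budget, 4·t = 62 − 2·9 = 44, so t* = 11.

c* = 9, t* = 11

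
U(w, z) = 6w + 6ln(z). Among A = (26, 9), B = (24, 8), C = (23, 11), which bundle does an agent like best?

Bundle A

Evaluate utility at each bundle:
U(A) = 169.183.
U(B) = 156.477.
U(C) = 152.387.
Highest utility is A, so A ≻ B ≻ C.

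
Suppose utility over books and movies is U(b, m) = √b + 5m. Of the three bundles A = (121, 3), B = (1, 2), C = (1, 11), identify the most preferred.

Bundle C

Evaluate utility at each bundle:
U(A) = 26.000.
U(B) = 11.000.
U(C) = 56.000.
Highest utility is C, so C ≻ A ≻ B.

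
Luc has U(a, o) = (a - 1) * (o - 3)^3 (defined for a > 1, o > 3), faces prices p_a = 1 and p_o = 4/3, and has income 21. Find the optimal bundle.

MU_a = (o−3)^3, MU_o = 3·(a−1)·(o−3)^2.
MRS = (1/3)·(o−3)/(a−1).
Tangency: set MRS = p_a/p_o = 1/(4/3) = 0.75.
So (1/3)·(o − 3)/(a − 1) = 0.75, i.e. (o − 3) = 2.25·(a − 1).
Rewrite the budget in excess-of-subsistence terms: 1·(a − 1) + (4/3)·(o − 3) = 21 − 1·1 − (4/3)·3 = 16.
Substituting, 4·(a − 1) = 16, so a − 1 = 4 and a* = 5.
Then o − 3 = 2.25·4 = 9, so o* = 12.

a* = 5, o* = 12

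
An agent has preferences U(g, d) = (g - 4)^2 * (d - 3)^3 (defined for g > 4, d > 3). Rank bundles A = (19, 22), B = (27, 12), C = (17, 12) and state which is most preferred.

Evaluate utility at each bundle:
U(A) = 1543275.
U(B) = 385641.
U(C) = 123201.
Highest utility is A, so A ≻ B ≻ C.

Bundle A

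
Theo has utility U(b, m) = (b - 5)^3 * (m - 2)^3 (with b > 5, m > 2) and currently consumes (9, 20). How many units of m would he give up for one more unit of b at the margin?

MRS = 4.5

MU_b = 3·(b−5)^2·(m−2)^3, MU_m = 3·(b−5)^3·(m−2)^2.
MRS = (m−2)/(b−5).
At (9, 20): MRS = 4.5.
The indifference curve has slope −4.5 at this bundle.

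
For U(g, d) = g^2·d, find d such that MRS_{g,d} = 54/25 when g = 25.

d = 27

MU_g = 2·g·d and MU_d = g^2.
MRS = MU_g/MU_d = (2/1)·d/g.
Substitute g = 25: MRS = d/12.5. Setting d/12.5 = 54/25 gives d = (54/25)·12.5 = 27.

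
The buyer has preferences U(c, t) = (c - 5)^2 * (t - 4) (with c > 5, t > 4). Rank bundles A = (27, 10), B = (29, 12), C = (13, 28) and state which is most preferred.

Bundle B

Evaluate utility at each bundle:
U(A) = 2904.
U(B) = 4608.
U(C) = 1536.
Highest utility is B, so B ≻ A ≻ C.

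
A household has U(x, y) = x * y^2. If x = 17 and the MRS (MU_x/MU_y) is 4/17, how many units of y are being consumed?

y = 8

MU_x = y^2 and MU_y = 2·x·y.
MRS = MU_x/MU_y = (1/2)·y/x.
Substitute x = 17: MRS = y/34. Setting y/34 = 4/17 gives y = (4/17)·34 = 8.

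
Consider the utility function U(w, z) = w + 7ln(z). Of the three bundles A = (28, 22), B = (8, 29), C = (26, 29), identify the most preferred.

Evaluate utility at each bundle:
U(A) = 49.637.
U(B) = 31.571.
U(C) = 49.571.
Highest utility is A, so A ≻ C ≻ B.

Bundle A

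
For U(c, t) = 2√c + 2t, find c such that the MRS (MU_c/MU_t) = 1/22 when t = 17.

c = 121

MU_c = 2/(2√c), MU_t = 2.
MRS = 2/(2√c) ÷ 2.
MRS depends only on c: 0.5/√c = 1/22 ⇒ √c = 0.5/(1/22) = 11 ⇒ c = 121.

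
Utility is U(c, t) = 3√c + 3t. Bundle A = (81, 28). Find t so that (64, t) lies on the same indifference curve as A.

U(81, 28) = 111.
Set U(64, t) = 111 and solve.
With c = 64: √64 = 8, so 3t = 111 − 3·8 = 87 and t = 29.
Check: U(64, 29) = 111.

t = 29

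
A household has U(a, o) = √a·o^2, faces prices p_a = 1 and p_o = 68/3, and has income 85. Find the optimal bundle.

MU_a = 0.5·a^(-0.5)·o^2 and MU_o = 2·√a·o.
MRS = MU_a/MU_o = (0.25)·o/a.
Tangency: set MRS = p_a/p_o = 1/(68/3) = 3/68.
So (0.25)·o/a = 3/68, i.e. o = (3/17)·a.
Substitute into the budget 1·a + (68/3)·o = 85: 5·a = 85, so a* = 17.
Then o* = (3/17)·17 = 3.

a* = 17, o* = 3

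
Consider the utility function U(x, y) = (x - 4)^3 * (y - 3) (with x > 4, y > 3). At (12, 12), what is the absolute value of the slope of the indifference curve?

MRS = 3.375

MU_x = 3·(x−4)^2·(y−3), MU_y = (x−4)^3.
MRS = (3/1)·(y−3)/(x−4).
At (12, 12): MRS = 3.375.
That is, one extra unit of x is worth 3.375 units of y at the margin.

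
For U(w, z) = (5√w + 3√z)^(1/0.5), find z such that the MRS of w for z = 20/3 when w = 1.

z = 16

For CES with ρ = 0.5, MRS = (5/3)·√(z/w).
Setting (5/3)·√(z/1) = 20/3 gives √(z/1) = 4, so z/1 = 16 and z = 16.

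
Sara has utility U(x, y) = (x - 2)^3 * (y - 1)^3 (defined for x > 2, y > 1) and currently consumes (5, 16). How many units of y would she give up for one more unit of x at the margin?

MU_x = 3·(x−2)^2·(y−1)^3, MU_y = 3·(x−2)^3·(y−1)^2.
MRS = (y−1)/(x−2).
At (5, 16): MRS = 5.
So at (5, 16) the consumer would give up 5 units of y for one more unit of x.

MRS = 5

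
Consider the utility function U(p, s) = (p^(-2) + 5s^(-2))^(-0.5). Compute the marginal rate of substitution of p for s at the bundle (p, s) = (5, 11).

MRS = 1331/625

For CES with ρ = -2, MRS = (1/5)·(s/p)^3.
At (5, 11): MRS = 1331/625.
The indifference curve has slope −1331/625 at this bundle.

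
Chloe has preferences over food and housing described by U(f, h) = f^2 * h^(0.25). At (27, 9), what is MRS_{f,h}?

MRS = 8/3

MU_f = 2·f·h^(0.25) and MU_h = 0.25·f^2·h^(-0.75).
MRS = MU_f/MU_h = (8)·h/f.
At (27, 9): MRS = 8/3.
The indifference curve has slope −8/3 at this bundle.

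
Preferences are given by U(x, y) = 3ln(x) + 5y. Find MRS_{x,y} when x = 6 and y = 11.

MRS = 0.1

MU_x = 3/x, MU_y = 5.
MRS = 3/x ÷ 5.
At (6, 11): MRS = 0.1.
So at (6, 11) the consumer would give up 0.1 units of y for one more unit of x.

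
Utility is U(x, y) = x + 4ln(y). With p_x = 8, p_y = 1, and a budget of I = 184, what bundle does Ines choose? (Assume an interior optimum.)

MU_x = 1, MU_y = 4/y.
MRS = 1 ÷ (4/y).
Tangency: set MRS = p_x/p_y = 8/1 = 8.
MRS depends only on y: 0.25·y = 8 ⇒ y* = 8/0.25 = 32.
From the budget, 8·x = 184 − 1·32 = 152, so x* = 19.

x* = 19, y* = 32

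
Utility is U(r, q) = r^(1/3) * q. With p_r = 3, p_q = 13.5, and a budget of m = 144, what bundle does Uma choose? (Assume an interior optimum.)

MU_r = 1/3·r^(-2/3)·q and MU_q = r^(1/3).
MRS = MU_r/MU_q = (1/3)·q/r.
Tangency: set MRS = p_r/p_q = 3/13.5 = 2/9.
So (1/3)·q/r = 2/9, i.e. q = (2/3)·r.
Substitute into the budget 3·r + 13.5·q = 144: 12·r = 144, so r* = 12.
Then q* = (2/3)·12 = 8.

r* = 12, q* = 8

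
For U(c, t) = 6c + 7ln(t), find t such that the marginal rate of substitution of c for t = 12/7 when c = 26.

MU_c = 6, MU_t = 7/t.
MRS = 6 ÷ (7/t).
MRS depends only on t: (6/7)·t = 12/7 ⇒ t = (12/7)/(6/7) = 2.

t = 2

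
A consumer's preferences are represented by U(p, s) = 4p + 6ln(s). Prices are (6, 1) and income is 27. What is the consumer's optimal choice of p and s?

p* = 3, s* = 9

MU_p = 4, MU_s = 6/s.
MRS = 4 ÷ (6/s).
Tangency: set MRS = p_p/p_s = 6/1 = 6.
MRS depends only on s: (2/3)·s = 6 ⇒ s* = 6/(2/3) = 9.
From the budget, 6·p = 27 − 1·9 = 18, so p* = 3.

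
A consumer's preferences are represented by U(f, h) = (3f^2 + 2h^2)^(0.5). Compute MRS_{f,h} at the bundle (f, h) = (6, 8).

For CES with ρ = 2, MRS = (3/2)·(h/f)^(-1).
At (6, 8): MRS = 1.125.
That is, one extra unit of f is worth 1.125 units of h at the margin.

MRS = 1.125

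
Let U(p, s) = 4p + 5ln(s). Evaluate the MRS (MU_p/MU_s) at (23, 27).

MRS = 21.6

MU_p = 4, MU_s = 5/s.
MRS = 4 ÷ (5/s).
At (23, 27): MRS = 21.6.
So at (23, 27) the consumer would give up 21.6 units of s for one more unit of p.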